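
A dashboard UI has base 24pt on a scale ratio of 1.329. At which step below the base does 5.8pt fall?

5

1.329ⁿ = 24 / 5.8 = 4.1379
n = ln(4.1379) / ln(1.329) = 1.4202 / 0.2844 ≈ 4.99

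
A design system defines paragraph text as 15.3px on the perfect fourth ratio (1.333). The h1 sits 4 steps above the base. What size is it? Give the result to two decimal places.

48.31px

15.3 × 1.333⁴ = 15.3 × 3.15733 ≈ 48.31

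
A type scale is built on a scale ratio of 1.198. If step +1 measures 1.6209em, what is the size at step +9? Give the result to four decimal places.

1.6209 × 1.198⁸ = 1.6209 × 4.24282 ≈ 6.8772

6.8772em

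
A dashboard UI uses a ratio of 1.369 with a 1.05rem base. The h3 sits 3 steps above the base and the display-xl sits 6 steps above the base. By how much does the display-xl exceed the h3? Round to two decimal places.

Step 3: 1.05 × 1.369³ = 2.6940rem
Step 6: 1.05 × 1.369⁶ = 6.9121rem
Difference: 6.9121 − 2.6940 = 4.2181rem

4.22rem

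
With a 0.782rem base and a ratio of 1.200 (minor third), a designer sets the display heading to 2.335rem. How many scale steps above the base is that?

1.200ⁿ = 2.335 / 0.782 = 2.9859
n = ln(2.9859) / ln(1.200) = 1.0939 / 0.1823 ≈ 6.00

6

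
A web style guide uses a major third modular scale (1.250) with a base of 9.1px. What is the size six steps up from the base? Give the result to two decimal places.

A modular type scale is a geometric sequence: sizeₙ = base × rⁿ.
9.1 × 1.250⁶ = 9.1 × 3.81470 ≈ 34.71

34.71px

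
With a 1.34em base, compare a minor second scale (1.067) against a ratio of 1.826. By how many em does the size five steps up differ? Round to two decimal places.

25.35em

Minor second: 1.34 × 1.067⁵ = 1.8532em
At 1.826: 1.34 × 1.826⁵ = 27.2025em
Difference: 27.2025 − 1.8532 = 25.3493em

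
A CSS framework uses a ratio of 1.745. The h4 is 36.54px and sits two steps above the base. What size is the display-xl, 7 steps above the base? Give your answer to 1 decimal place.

591.2px

36.54 × 1.745⁵ = 36.54 × 16.17995 ≈ 591.215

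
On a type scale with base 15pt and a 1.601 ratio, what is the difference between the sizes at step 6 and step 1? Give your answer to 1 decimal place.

228.6pt

Step 1: 15.0 × 1.601 = 24.015pt
Step 6: 15.0 × 1.601⁶ = 252.603pt
Difference: 252.603 − 24.015 = 228.588pt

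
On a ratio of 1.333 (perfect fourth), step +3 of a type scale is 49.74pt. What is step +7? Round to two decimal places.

The gap is 7 − (3) = 4 steps, so the factor is 1.333^4.
49.74 × 1.333⁴ = 49.74 × 3.15733 ≈ 157.046

157.05pt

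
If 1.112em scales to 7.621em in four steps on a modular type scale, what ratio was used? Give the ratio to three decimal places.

The ratio satisfies 1.112 × r⁴ = 7.621, so r = (7.621 / 1.112)^(1/4).
r = 6.8534^(1/4) ≈ 1.6180

1.618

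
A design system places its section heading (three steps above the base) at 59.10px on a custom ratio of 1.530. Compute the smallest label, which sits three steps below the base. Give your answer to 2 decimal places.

4.61px

59.10 ÷ 1.530⁶ = 59.10 ÷ 12.82769 ≈ 4.607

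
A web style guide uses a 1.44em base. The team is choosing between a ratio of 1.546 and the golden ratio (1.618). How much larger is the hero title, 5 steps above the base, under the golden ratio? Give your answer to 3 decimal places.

3.250em

At 1.546: 1.44 × 1.546⁵ = 12.71774em
Golden ratio: 1.44 × 1.618⁵ = 15.96817em
Difference: 15.96817 − 12.71774 = 3.25043em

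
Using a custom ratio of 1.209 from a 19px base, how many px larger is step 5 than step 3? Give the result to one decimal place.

15.5px

Step 3: 19.0 × 1.209³ = 33.576px
Step 5: 19.0 × 1.209⁵ = 49.078px
Difference: 49.078 − 33.576 = 15.502px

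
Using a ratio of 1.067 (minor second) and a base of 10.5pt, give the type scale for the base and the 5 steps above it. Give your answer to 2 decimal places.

Step 0: 10.5pt
Step 1: 10.5 × 1.067 = 11.20
Step 2: 10.5 × 1.067² = 11.95
Step 3: 10.5 × 1.067³ = 12.76
Step 4: 10.5 × 1.067⁴ = 13.61
Step 5: 10.5 × 1.067⁵ = 14.52

10.50pt, 11.20pt, 11.95pt, 12.76pt, 13.61pt, 14.52pt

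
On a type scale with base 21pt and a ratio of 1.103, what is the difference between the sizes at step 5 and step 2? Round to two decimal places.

8.74pt

Step 2: 21.0 × 1.103² = 25.5488pt
Step 5: 21.0 × 1.103⁵ = 34.2844pt
Difference: 34.2844 − 25.5488 = 8.7356pt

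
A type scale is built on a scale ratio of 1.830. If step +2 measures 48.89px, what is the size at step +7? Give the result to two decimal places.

1003.40px

48.89 × 1.830⁵ = 48.89 × 20.52369 ≈ 1003.403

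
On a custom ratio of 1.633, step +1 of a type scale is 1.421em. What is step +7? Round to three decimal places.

Moving from step +1 to step +7 is 6 steps up, so multiply by r⁶.
1.421 × 1.633⁶ = 1.421 × 18.96344 ≈ 26.947

26.947em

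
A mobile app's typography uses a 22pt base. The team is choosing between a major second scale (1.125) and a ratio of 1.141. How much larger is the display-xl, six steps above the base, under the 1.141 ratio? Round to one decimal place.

3.9pt

Major second: 22.0 × 1.125⁶ = 44.600pt
At 1.141: 22.0 × 1.141⁶ = 48.544pt
Difference: 48.544 − 44.600 = 3.944pt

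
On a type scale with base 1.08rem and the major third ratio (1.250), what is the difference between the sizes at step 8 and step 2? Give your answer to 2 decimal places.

Step 2: 1.08 × 1.250² = 1.6875rem
Step 8: 1.08 × 1.250⁸ = 6.4373rem
Difference: 6.4373 − 1.6875 = 4.7498rem

4.75rem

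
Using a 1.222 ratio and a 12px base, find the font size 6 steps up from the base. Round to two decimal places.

Every step multiplies by the scale ratio.
12.0 × 1.222⁶ = 12.0 × 3.32987 ≈ 39.96

39.96px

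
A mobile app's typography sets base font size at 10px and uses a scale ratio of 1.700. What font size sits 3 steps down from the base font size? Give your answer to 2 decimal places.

A modular type scale is a geometric sequence: sizeₙ = base × rⁿ.
10.0 ÷ 1.700³ = 10.0 ÷ 4.91300 ≈ 2.04

2.04px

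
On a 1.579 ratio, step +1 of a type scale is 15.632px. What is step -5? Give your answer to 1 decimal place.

1.0px

The gap is -5 − (1) = -6 steps, so the factor is 1.579^-6.
15.632 ÷ 1.579⁶ = 15.632 ÷ 15.49861 ≈ 1.009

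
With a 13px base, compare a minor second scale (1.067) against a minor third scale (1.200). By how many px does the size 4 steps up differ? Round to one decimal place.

Minor second: 13.0 × 1.067⁴ = 16.850px
Minor third: 13.0 × 1.200⁴ = 26.957px
Difference: 26.957 − 16.850 = 10.107px

10.1px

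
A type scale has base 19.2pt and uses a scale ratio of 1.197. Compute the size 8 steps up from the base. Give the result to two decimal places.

19.2 × 1.197⁸ = 19.2 × 4.21457 ≈ 80.92

80.92pt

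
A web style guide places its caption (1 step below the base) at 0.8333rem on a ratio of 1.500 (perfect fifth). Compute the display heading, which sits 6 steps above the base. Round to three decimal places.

The gap is 6 − (-1) = 7 steps, so the factor is 1.500^7.
0.8333 × 1.500⁷ = 0.8333 × 17.08594 ≈ 14.238

14.238rem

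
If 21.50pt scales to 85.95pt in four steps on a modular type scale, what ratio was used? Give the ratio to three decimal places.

The ratio satisfies 21.50 × r⁴ = 85.95, so r = (85.95 / 21.50)^(1/4).
r = 3.9977^(1/4) ≈ 1.4140

1.414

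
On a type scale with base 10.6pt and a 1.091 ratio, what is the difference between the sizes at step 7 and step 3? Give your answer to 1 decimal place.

Step 3: 10.6 × 1.091³ = 13.765pt
Step 7: 10.6 × 1.091⁷ = 19.502pt
Difference: 19.502 − 13.765 = 5.737pt

5.7pt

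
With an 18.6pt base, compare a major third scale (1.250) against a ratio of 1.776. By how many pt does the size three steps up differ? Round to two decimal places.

67.87pt

Major third: 18.6 × 1.250³ = 36.3281pt
At 1.776: 18.6 × 1.776³ = 104.1938pt
Difference: 104.1938 − 36.3281 = 67.8657pt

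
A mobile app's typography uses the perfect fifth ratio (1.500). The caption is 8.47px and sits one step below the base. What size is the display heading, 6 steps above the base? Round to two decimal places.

8.47 × 1.500⁷ = 8.47 × 17.08594 ≈ 144.718

144.72px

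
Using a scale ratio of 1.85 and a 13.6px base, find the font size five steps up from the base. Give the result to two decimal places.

A modular type scale is a geometric sequence: sizeₙ = base × rⁿ.
13.6 × 1.85⁵ = 13.6 × 21.66999 ≈ 294.71

294.71px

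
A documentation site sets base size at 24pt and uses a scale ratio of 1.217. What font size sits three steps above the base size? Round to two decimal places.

43.26pt

24.0 × 1.217³ = 24.0 × 1.80249 ≈ 43.26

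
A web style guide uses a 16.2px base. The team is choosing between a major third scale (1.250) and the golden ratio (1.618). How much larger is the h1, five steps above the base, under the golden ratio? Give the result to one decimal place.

130.2px

Major third: 16.2 × 1.250⁵ = 49.438px
Golden ratio: 16.2 × 1.618⁵ = 179.642px
Difference: 179.642 − 49.438 = 130.204px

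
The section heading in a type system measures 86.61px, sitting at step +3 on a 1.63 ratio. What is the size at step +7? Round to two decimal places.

611.39px

The gap is 7 − (3) = 4 steps, so the factor is 1.63^4.
86.61 × 1.63⁴ = 86.61 × 7.05912 ≈ 611.390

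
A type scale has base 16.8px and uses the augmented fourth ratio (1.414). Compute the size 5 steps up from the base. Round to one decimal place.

95.0px

Every step multiplies by the scale ratio.
16.8 × 1.414⁵ = 16.8 × 5.65258 ≈ 94.96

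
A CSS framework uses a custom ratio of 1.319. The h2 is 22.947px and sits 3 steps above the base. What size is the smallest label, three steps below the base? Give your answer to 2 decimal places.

4.36px

22.947 ÷ 1.319⁶ = 22.947 ÷ 5.26585 ≈ 4.358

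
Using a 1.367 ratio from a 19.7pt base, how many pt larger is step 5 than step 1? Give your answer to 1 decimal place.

67.1pt

Step 1: 19.7 × 1.367 = 26.930pt
Step 5: 19.7 × 1.367⁵ = 94.039pt
Difference: 94.039 − 26.930 = 67.109pt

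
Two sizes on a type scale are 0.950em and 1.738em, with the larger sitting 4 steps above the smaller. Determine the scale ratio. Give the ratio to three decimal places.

r⁴ = 1.738 / 0.950, so r = (1.738/0.950)^(1/4).
r = 1.8295^(1/4) ≈ 1.1630

1.163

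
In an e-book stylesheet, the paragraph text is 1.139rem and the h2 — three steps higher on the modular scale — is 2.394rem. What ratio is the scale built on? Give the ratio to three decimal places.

r³ = 2.394 / 1.139, so r = (2.394/1.139)^(1/3).
r = 2.1018^(1/3) ≈ 1.2810

1.281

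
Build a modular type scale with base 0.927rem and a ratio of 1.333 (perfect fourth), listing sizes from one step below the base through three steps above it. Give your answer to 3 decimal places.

Step -1: 0.927 ÷ 1.333 = 0.695
Step 0: 0.927rem
Step 1: 0.927 × 1.333 = 1.236
Step 2: 0.927 × 1.333² = 1.647
Step 3: 0.927 × 1.333³ = 2.196

0.695rem, 0.927rem, 1.236rem, 1.647rem, 2.196rem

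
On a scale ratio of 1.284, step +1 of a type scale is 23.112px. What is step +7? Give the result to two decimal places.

23.112 × 1.284⁶ = 23.112 × 4.48116 ≈ 103.568

103.57px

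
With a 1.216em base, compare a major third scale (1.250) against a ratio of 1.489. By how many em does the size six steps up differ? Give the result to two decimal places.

Major third: 1.216 × 1.250⁶ = 4.6387em
At 1.489: 1.216 × 1.489⁶ = 13.2526em
Difference: 13.2526 − 4.6387 = 8.6139em

8.61em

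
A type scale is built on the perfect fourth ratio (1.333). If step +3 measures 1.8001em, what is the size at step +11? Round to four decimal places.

Moving from step +3 to step +11 is 8 steps up, so multiply by r⁸.
1.8001 × 1.333⁸ = 1.8001 × 9.96876 ≈ 17.9448

17.9448em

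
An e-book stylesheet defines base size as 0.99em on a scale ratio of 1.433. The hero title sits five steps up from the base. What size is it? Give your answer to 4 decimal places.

5.9823em

Every step multiplies by the scale ratio.
0.99 × 1.433⁵ = 0.99 × 6.04270 ≈ 5.9823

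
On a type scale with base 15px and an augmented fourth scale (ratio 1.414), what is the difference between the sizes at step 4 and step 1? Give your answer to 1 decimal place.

38.8px

Step 1: 15.0 × 1.414 = 21.210px
Step 4: 15.0 × 1.414⁴ = 59.964px
Difference: 59.964 − 21.210 = 38.754px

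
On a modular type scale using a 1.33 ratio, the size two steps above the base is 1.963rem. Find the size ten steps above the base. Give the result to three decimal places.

The gap is 10 − (2) = 8 steps, so the factor is 1.33^8.
1.963 × 1.33⁸ = 1.963 × 9.79069 ≈ 19.219

19.219rem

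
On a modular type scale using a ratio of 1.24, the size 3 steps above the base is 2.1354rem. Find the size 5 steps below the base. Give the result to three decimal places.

Moving from step +3 to step -5 is 8 steps down, so divide by r⁸.
2.1354 ÷ 1.24⁸ = 2.1354 ÷ 5.58951 ≈ 0.382

0.382rem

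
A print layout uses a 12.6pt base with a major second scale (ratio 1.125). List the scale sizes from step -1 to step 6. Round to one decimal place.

11.2pt, 12.6pt, 14.2pt, 15.9pt, 17.9pt, 20.2pt, 22.7pt, 25.5pt

Step -1: 12.6 ÷ 1.125 = 11.2
Step 0: 12.6pt
Step 1: 12.6 × 1.125 = 14.2
Step 2: 12.6 × 1.125² = 15.9
Step 3: 12.6 × 1.125³ = 17.9
Step 4: 12.6 × 1.125⁴ = 20.2
Step 5: 12.6 × 1.125⁵ = 22.7
Step 6: 12.6 × 1.125⁶ = 25.5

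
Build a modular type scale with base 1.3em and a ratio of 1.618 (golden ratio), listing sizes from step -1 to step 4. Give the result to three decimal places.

0.803em, 1.300em, 2.103em, 3.403em, 5.507em, 8.910em

Step -1: 1.3 ÷ 1.618 = 0.803
Step 0: 1.3em
Step 1: 1.3 × 1.618 = 2.103
Step 2: 1.3 × 1.618² = 3.403
Step 3: 1.3 × 1.618³ = 5.507
Step 4: 1.3 × 1.618⁴ = 8.910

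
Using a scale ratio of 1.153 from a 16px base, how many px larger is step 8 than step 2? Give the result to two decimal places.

Step 2: 16.0 × 1.153² = 21.2705px
Step 8: 16.0 × 1.153⁸ = 49.9752px
Difference: 49.9752 − 21.2705 = 28.7047px

28.70px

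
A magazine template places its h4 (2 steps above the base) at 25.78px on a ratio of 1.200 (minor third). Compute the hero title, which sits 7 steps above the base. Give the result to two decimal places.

Moving from step +2 to step +7 is 5 steps up, so multiply by r⁵.
25.78 × 1.200⁵ = 25.78 × 2.48832 ≈ 64.149

64.15px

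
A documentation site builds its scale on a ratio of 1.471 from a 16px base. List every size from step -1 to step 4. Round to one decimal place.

Step -1: 16.0 ÷ 1.471 = 10.9
Step 0: 16px
Step 1: 16.0 × 1.471 = 23.5
Step 2: 16.0 × 1.471² = 34.6
Step 3: 16.0 × 1.471³ = 50.9
Step 4: 16.0 × 1.471⁴ = 74.9

10.9px, 16.0px, 23.5px, 34.6px, 50.9px, 74.9px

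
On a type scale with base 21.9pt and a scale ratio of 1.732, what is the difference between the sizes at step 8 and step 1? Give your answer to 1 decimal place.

Step 1: 21.9 × 1.732 = 37.931pt
Step 8: 21.9 × 1.732⁸ = 1773.484pt
Difference: 1773.484 − 37.931 = 1735.553pt

1735.6pt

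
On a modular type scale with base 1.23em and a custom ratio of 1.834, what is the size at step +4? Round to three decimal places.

Every step multiplies by the scale ratio.
1.23 × 1.834⁴ = 1.23 × 11.31351 ≈ 13.916

13.916em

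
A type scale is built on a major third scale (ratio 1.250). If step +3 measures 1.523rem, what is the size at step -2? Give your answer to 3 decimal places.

0.499rem

The gap is -2 − (3) = -5 steps, so the factor is 1.250^-5.
1.523 ÷ 1.250⁵ = 1.523 ÷ 3.05176 ≈ 0.499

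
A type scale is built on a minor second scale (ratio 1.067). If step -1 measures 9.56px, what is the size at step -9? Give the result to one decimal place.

5.7px

9.56 ÷ 1.067⁸ = 9.56 ÷ 1.68002 ≈ 5.690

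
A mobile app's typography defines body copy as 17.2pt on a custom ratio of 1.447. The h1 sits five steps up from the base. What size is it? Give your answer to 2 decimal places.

17.2 × 1.447⁵ = 17.2 × 6.34370 ≈ 109.11

109.11pt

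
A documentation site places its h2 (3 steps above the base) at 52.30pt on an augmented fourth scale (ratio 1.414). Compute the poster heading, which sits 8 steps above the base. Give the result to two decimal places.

52.30 × 1.414⁵ = 52.30 × 5.65258 ≈ 295.630

295.63pt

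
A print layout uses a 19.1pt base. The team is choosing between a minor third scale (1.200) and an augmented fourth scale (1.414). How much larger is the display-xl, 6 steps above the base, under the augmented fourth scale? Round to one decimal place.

Minor third: 19.1 × 1.200⁶ = 57.032pt
Augmented fourth: 19.1 × 1.414⁶ = 152.662pt
Difference: 152.662 − 57.032 = 95.630pt

95.6pt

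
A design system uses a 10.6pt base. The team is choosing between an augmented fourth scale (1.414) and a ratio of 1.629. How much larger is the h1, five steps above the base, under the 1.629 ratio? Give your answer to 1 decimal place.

61.7pt

Augmented fourth: 10.6 × 1.414⁵ = 59.917pt
At 1.629: 10.6 × 1.629⁵ = 121.594pt
Difference: 121.594 − 59.917 = 61.677pt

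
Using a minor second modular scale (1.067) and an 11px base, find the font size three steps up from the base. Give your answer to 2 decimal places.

Each step on a modular scale multiplies by the ratio, so the size n steps from the base is base × ratioⁿ.
11.0 × 1.067³ = 11.0 × 1.21477 ≈ 13.36

13.36px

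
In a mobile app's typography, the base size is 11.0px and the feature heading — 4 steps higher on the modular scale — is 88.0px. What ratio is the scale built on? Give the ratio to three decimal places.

The ratio satisfies 11.0 × r⁴ = 88.0, so r = (88.0 / 11.0)^(1/4).
r = 8.0000^(1/4) ≈ 1.6818

1.682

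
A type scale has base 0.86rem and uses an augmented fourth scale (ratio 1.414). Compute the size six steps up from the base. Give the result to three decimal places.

6.874rem

Every step multiplies by the scale ratio.
0.86 × 1.414⁶ = 0.86 × 7.99275 ≈ 6.874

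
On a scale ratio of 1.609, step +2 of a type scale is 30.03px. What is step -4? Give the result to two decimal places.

1.73px

Moving from step +2 to step -4 is 6 steps down, so divide by r⁶.
30.03 ÷ 1.609⁶ = 30.03 ÷ 17.35147 ≈ 1.731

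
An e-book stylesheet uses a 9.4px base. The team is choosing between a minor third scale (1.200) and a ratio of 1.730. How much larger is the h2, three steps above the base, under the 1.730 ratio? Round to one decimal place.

32.4px

Minor third: 9.4 × 1.200³ = 16.243px
At 1.730: 9.4 × 1.730³ = 48.671px
Difference: 48.671 − 16.243 = 32.428px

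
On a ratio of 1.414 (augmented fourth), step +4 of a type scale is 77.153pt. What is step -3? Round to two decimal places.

6.83pt

The gap is -3 − (4) = -7 steps, so the factor is 1.414^-7.
77.153 ÷ 1.414⁷ = 77.153 ÷ 11.30175 ≈ 6.827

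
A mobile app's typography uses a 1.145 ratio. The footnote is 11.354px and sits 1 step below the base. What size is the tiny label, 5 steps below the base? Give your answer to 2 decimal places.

11.354 ÷ 1.145⁴ = 11.354 ÷ 1.71879 ≈ 6.606

6.61px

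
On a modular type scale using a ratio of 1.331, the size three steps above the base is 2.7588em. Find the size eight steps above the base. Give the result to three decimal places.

11.524em

2.7588 × 1.331⁵ = 2.7588 × 4.17725 ≈ 11.524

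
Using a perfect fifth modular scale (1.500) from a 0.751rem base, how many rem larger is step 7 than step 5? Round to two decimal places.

Step 5: 0.751 × 1.500⁵ = 5.7029rem
Step 7: 0.751 × 1.500⁷ = 12.8315rem
Difference: 12.8315 − 5.7029 = 7.1286rem

7.13rem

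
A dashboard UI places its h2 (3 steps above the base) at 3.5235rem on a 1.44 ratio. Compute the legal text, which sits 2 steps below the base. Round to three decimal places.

3.5235 ÷ 1.44⁵ = 3.5235 ÷ 6.19174 ≈ 0.569

0.569rem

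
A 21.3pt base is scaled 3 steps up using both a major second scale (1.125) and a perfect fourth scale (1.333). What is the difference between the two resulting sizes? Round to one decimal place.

Major second: 21.3 × 1.125³ = 30.328pt
Perfect fourth: 21.3 × 1.333³ = 50.451pt
Difference: 50.451 − 30.328 = 20.123pt

20.1pt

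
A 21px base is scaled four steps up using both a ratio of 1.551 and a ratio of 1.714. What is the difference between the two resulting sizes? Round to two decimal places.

At 1.551: 21.0 × 1.551⁴ = 121.5252px
At 1.714: 21.0 × 1.714⁴ = 181.2436px
Difference: 181.2436 − 121.5252 = 59.7184px

59.72px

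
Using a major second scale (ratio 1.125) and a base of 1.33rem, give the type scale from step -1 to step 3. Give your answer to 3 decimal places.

Step -1: 1.33 ÷ 1.125 = 1.182
Step 0: 1.33rem
Step 1: 1.33 × 1.125 = 1.496
Step 2: 1.33 × 1.125² = 1.683
Step 3: 1.33 × 1.125³ = 1.894

1.182rem, 1.330rem, 1.496rem, 1.683rem, 1.894rem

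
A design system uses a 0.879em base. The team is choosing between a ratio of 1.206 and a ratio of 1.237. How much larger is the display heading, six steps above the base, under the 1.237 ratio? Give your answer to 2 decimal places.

0.44em

At 1.206: 0.879 × 1.206⁶ = 2.7044em
At 1.237: 0.879 × 1.237⁶ = 3.1492em
Difference: 3.1492 − 2.7044 = 0.4448em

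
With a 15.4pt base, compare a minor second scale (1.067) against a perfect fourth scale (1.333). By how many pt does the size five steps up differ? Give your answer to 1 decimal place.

Minor second: 15.4 × 1.067⁵ = 21.298pt
Perfect fourth: 15.4 × 1.333⁵ = 64.814pt
Difference: 64.814 − 21.298 = 43.516pt

43.5pt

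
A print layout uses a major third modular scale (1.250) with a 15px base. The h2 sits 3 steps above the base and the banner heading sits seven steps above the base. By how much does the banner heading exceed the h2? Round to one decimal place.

Step 3: 15.0 × 1.250³ = 29.297px
Step 7: 15.0 × 1.250⁷ = 71.526px
Difference: 71.526 − 29.297 = 42.229px

42.2px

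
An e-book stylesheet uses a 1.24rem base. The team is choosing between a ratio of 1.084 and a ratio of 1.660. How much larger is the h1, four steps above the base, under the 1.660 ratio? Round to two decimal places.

At 1.084: 1.24 × 1.084⁴ = 1.7121rem
At 1.660: 1.24 × 1.660⁴ = 9.4157rem
Difference: 9.4157 − 1.7121 = 7.7036rem

7.70rem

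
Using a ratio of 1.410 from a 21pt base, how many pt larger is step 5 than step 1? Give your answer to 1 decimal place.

Step 1: 21.0 × 1.410 = 29.610pt
Step 5: 21.0 × 1.410⁵ = 117.035pt
Difference: 117.035 − 29.610 = 87.425pt

87.4pt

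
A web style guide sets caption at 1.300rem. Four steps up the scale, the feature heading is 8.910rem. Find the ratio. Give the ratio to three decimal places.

1.618

The ratio satisfies 1.300 × r⁴ = 8.910, so r = (8.910 / 1.300)^(1/4).
r = 6.8538^(1/4) ≈ 1.6180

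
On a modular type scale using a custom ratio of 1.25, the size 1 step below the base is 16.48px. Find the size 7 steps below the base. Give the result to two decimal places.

4.32px

16.48 ÷ 1.25⁶ = 16.48 ÷ 3.81470 ≈ 4.320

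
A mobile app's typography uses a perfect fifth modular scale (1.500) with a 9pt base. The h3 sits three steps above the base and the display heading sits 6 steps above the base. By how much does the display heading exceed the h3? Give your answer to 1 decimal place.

Step 3: 9.0 × 1.500³ = 30.375pt
Step 6: 9.0 × 1.500⁶ = 102.516pt
Difference: 102.516 − 30.375 = 72.141pt

72.1pt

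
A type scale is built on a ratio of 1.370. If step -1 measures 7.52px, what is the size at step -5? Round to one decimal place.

7.52 ÷ 1.370⁴ = 7.52 ÷ 3.52275 ≈ 2.135

2.1px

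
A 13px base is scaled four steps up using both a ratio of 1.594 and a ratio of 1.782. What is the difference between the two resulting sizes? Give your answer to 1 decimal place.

47.2px

At 1.594: 13.0 × 1.594⁴ = 83.926px
At 1.782: 13.0 × 1.782⁴ = 131.091px
Difference: 131.091 − 83.926 = 47.165px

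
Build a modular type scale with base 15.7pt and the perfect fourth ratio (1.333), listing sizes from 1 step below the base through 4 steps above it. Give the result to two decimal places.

Step -1: 15.7 ÷ 1.333 = 11.78
Step 0: 15.7pt
Step 1: 15.7 × 1.333 = 20.93
Step 2: 15.7 × 1.333² = 27.90
Step 3: 15.7 × 1.333³ = 37.19
Step 4: 15.7 × 1.333⁴ = 49.57

11.78pt, 15.70pt, 20.93pt, 27.90pt, 37.19pt, 49.57pt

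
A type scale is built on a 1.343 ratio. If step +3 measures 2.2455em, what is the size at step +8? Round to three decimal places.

9.811em

The gap is 8 − (3) = 5 steps, so the factor is 1.343^5.
2.2455 × 1.343⁵ = 2.2455 × 4.36898 ≈ 9.811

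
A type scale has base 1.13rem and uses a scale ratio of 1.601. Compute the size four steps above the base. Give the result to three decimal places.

7.424rem

A modular type scale is a geometric sequence: sizeₙ = base × rⁿ.
1.13 × 1.601⁴ = 1.13 × 6.57000 ≈ 7.424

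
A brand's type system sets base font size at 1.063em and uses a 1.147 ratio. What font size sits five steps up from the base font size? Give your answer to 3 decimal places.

2.110em

Each step on a modular scale multiplies by the ratio, so the size n steps from the base is base × ratioⁿ.
1.063 × 1.147⁵ = 1.063 × 1.98526 ≈ 2.110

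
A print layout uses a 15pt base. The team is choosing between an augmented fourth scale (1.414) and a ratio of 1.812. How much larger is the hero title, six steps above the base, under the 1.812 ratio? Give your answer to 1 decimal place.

Augmented fourth: 15.0 × 1.414⁶ = 119.891pt
At 1.812: 15.0 × 1.812⁶ = 530.934pt
Difference: 530.934 − 119.891 = 411.043pt

411.0pt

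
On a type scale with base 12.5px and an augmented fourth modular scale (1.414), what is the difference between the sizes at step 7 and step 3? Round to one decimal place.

Step 3: 12.5 × 1.414³ = 35.339px
Step 7: 12.5 × 1.414⁷ = 141.272px
Difference: 141.272 − 35.339 = 105.933px

105.9px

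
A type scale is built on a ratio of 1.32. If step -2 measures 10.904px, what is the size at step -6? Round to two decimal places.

10.904 ÷ 1.32⁴ = 10.904 ÷ 3.03596 ≈ 3.592

3.59px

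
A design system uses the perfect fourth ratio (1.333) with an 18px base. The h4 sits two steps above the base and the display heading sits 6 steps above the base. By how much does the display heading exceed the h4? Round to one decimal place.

Step 2: 18.0 × 1.333² = 31.984px
Step 6: 18.0 × 1.333⁶ = 100.984px
Difference: 100.984 − 31.984 = 69.000px

69.0px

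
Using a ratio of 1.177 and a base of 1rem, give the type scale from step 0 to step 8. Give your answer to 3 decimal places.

Step 0: 1rem
Step 1: 1.0 × 1.177 = 1.177
Step 2: 1.0 × 1.177² = 1.385
Step 3: 1.0 × 1.177³ = 1.631
Step 4: 1.0 × 1.177⁴ = 1.919
Step 5: 1.0 × 1.177⁵ = 2.259
Step 6: 1.0 × 1.177⁶ = 2.659
Step 7: 1.0 × 1.177⁷ = 3.129
Step 8: 1.0 × 1.177⁸ = 3.683

1.000rem, 1.177rem, 1.385rem, 1.631rem, 1.919rem, 2.259rem, 2.659rem, 3.129rem, 3.683rem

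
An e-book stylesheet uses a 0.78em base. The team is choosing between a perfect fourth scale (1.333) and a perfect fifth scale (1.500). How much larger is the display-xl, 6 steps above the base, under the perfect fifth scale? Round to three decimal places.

4.509em

Perfect fourth: 0.78 × 1.333⁶ = 4.37598em
Perfect fifth: 0.78 × 1.500⁶ = 8.88469em
Difference: 8.88469 − 4.37598 = 4.50871em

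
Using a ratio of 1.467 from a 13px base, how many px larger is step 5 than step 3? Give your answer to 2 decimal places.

47.28px

Step 3: 13.0 × 1.467³ = 41.0425px
Step 5: 13.0 × 1.467⁵ = 88.3271px
Difference: 88.3271 − 41.0425 = 47.2846px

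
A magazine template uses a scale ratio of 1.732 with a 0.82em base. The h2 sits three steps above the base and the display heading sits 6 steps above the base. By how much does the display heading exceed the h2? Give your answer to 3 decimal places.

Step 3: 0.82 × 1.732³ = 4.26047em
Step 6: 0.82 × 1.732⁶ = 22.13610em
Difference: 22.13610 − 4.26047 = 17.87563em

17.876em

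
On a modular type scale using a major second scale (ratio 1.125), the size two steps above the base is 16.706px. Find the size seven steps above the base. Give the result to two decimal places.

30.10px

The gap is 7 − (2) = 5 steps, so the factor is 1.125^5.
16.706 × 1.125⁵ = 16.706 × 1.80203 ≈ 30.105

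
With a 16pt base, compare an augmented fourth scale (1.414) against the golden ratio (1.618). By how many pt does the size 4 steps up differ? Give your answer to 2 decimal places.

Augmented fourth: 16.0 × 1.414⁴ = 63.9613pt
Golden ratio: 16.0 × 1.618⁴ = 109.6564pt
Difference: 109.6564 − 63.9613 = 45.6951pt

45.70pt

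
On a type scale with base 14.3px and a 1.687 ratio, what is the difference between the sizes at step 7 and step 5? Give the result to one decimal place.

360.7px

Step 5: 14.3 × 1.687⁵ = 195.394px
Step 7: 14.3 × 1.687⁷ = 556.086px
Difference: 556.086 − 195.394 = 360.692px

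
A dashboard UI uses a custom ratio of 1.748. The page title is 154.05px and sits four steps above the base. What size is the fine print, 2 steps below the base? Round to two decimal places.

5.40px

154.05 ÷ 1.748⁶ = 154.05 ÷ 28.52651 ≈ 5.400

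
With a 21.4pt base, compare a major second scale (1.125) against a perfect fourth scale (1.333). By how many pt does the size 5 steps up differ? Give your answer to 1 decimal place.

51.5pt

Major second: 21.4 × 1.125⁵ = 38.563pt
Perfect fourth: 21.4 × 1.333⁵ = 90.067pt
Difference: 90.067 − 38.563 = 51.504pt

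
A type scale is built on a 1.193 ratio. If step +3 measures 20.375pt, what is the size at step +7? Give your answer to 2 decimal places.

Moving from step +3 to step +7 is 4 steps up, so multiply by r⁴.
20.375 × 1.193⁴ = 20.375 × 2.02564 ≈ 41.272

41.27pt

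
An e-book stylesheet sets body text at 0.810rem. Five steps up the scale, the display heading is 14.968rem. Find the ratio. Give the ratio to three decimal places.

1.792

r⁵ = 14.968 / 0.810, so r = (14.968/0.810)^(1/5).
r = 18.4790^(1/5) ≈ 1.7920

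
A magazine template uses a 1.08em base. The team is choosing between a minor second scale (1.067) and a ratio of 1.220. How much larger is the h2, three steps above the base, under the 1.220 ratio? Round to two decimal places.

0.65em

Minor second: 1.08 × 1.067³ = 1.3119em
At 1.220: 1.08 × 1.220³ = 1.9611em
Difference: 1.9611 − 1.3119 = 0.6492em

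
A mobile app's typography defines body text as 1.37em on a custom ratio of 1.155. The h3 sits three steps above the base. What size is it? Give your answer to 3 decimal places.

A modular type scale is a geometric sequence: sizeₙ = base × rⁿ.
1.37 × 1.155³ = 1.37 × 1.54080 ≈ 2.111

2.111em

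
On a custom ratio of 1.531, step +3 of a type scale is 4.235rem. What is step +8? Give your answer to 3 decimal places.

4.235 × 1.531⁵ = 4.235 × 8.41155 ≈ 35.623

35.623rem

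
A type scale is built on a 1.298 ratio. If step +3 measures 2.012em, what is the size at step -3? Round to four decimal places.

2.012 ÷ 1.298⁶ = 2.012 ÷ 4.78242 ≈ 0.4207

0.4207em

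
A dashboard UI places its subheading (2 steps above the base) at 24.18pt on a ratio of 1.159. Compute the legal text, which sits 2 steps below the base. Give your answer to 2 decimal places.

The gap is -2 − (2) = -4 steps, so the factor is 1.159^-4.
24.18 ÷ 1.159⁴ = 24.18 ÷ 1.80440 ≈ 13.401

13.40pt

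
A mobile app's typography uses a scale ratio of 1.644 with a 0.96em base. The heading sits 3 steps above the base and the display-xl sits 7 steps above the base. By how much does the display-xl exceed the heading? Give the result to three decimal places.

26.893em

Step 3: 0.96 × 1.644³ = 4.26557em
Step 7: 0.96 × 1.644⁷ = 31.15903em
Difference: 31.15903 − 4.26557 = 26.89346em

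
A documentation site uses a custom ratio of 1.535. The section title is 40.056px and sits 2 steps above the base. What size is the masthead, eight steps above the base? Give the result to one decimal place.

The gap is 8 − (2) = 6 steps, so the factor is 1.535^6.
40.056 × 1.535⁶ = 40.056 × 13.08128 ≈ 523.984

524.0px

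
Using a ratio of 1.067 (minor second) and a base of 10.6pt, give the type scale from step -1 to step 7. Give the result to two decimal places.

Step -1: 10.6 ÷ 1.067 = 9.93
Step 0: 10.6pt
Step 1: 10.6 × 1.067 = 11.31
Step 2: 10.6 × 1.067² = 12.07
Step 3: 10.6 × 1.067³ = 12.88
Step 4: 10.6 × 1.067⁴ = 13.74
Step 5: 10.6 × 1.067⁵ = 14.66
Step 6: 10.6 × 1.067⁶ = 15.64
Step 7: 10.6 × 1.067⁷ = 16.69

9.93pt, 10.60pt, 11.31pt, 12.07pt, 12.88pt, 13.74pt, 14.66pt, 15.64pt, 16.69pt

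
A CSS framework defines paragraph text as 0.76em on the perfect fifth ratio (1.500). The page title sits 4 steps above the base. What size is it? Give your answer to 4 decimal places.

3.8475em

0.76 × 1.500⁴ = 0.76 × 5.06250 ≈ 3.8475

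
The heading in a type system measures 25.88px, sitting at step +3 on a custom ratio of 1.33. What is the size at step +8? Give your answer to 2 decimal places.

107.70px

25.88 × 1.33⁵ = 25.88 × 4.16158 ≈ 107.702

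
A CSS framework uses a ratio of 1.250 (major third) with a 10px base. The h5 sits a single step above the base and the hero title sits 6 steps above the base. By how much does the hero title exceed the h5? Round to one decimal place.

Step 1: 10.0 × 1.250 = 12.500px
Step 6: 10.0 × 1.250⁶ = 38.147px
Difference: 38.147 − 12.500 = 25.647px

25.6px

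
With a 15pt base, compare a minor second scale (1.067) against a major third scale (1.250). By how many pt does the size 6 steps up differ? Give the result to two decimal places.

Minor second: 15.0 × 1.067⁶ = 22.1349pt
Major third: 15.0 × 1.250⁶ = 57.2205pt
Difference: 57.2205 − 22.1349 = 35.0856pt

35.09pt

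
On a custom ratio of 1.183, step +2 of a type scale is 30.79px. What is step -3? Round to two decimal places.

30.79 ÷ 1.183⁵ = 30.79 ÷ 2.31699 ≈ 13.289

13.29px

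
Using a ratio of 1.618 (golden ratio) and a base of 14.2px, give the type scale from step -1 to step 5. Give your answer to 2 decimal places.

Step -1: 14.2 ÷ 1.618 = 8.78
Step 0: 14.2px
Step 1: 14.2 × 1.618 = 22.98
Step 2: 14.2 × 1.618² = 37.17
Step 3: 14.2 × 1.618³ = 60.15
Step 4: 14.2 × 1.618⁴ = 97.32
Step 5: 14.2 × 1.618⁵ = 157.46

8.78px, 14.20px, 22.98px, 37.17px, 60.15px, 97.32px, 157.46px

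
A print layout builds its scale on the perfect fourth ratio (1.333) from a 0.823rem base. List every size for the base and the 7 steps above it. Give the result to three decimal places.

0.823rem, 1.097rem, 1.462rem, 1.949rem, 2.598rem, 3.464rem, 4.617rem, 6.155rem

Step 0: 0.823rem
Step 1: 0.823 × 1.333 = 1.097
Step 2: 0.823 × 1.333² = 1.462
Step 3: 0.823 × 1.333³ = 1.949
Step 4: 0.823 × 1.333⁴ = 2.598
Step 5: 0.823 × 1.333⁵ = 3.464
Step 6: 0.823 × 1.333⁶ = 4.617
Step 7: 0.823 × 1.333⁷ = 6.155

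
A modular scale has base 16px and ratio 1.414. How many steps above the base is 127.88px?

1.414ⁿ = 127.88 / 16 = 7.9925
n = ln(7.9925) / ln(1.414) = 2.0785 / 0.3464 ≈ 6.00

6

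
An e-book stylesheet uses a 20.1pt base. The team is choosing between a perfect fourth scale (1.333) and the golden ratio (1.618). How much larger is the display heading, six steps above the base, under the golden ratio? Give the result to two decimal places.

247.87pt

Perfect fourth: 20.1 × 1.333⁶ = 112.7657pt
Golden ratio: 20.1 × 1.618⁶ = 360.6344pt
Difference: 360.6344 − 112.7657 = 247.8687pt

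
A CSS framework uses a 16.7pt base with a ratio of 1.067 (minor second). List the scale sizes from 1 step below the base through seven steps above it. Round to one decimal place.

Step -1: 16.7 ÷ 1.067 = 15.7
Step 0: 16.7pt
Step 1: 16.7 × 1.067 = 17.8
Step 2: 16.7 × 1.067² = 19.0
Step 3: 16.7 × 1.067³ = 20.3
Step 4: 16.7 × 1.067⁴ = 21.6
Step 5: 16.7 × 1.067⁵ = 23.1
Step 6: 16.7 × 1.067⁶ = 24.6
Step 7: 16.7 × 1.067⁷ = 26.3

15.7pt, 16.7pt, 17.8pt, 19.0pt, 20.3pt, 21.6pt, 23.1pt, 24.6pt, 26.3pt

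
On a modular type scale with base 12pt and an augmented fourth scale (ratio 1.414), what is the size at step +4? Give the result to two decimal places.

Each step on a modular scale multiplies by the ratio, so the size n steps from the base is base × ratioⁿ.
12.0 × 1.414⁴ = 12.0 × 3.99758 ≈ 47.97

47.97pt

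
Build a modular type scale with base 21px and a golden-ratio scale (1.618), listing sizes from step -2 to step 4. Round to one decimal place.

8.0px, 13.0px, 21.0px, 34.0px, 55.0px, 89.0px, 143.9px

Step -2: 21.0 ÷ 1.618² = 8.0
Step -1: 21.0 ÷ 1.618 = 13.0
Step 0: 21px
Step 1: 21.0 × 1.618 = 34.0
Step 2: 21.0 × 1.618² = 55.0
Step 3: 21.0 × 1.618³ = 89.0
Step 4: 21.0 × 1.618⁴ = 143.9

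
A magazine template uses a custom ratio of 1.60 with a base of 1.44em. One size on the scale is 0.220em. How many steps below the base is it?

1.60ⁿ = 1.44 / 0.220 = 6.5455
n = ln(6.5455) / ln(1.60) = 1.8788 / 0.4700 ≈ 4.00

4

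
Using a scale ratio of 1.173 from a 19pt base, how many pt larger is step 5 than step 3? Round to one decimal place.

11.5pt

Step 3: 19.0 × 1.173³ = 30.665pt
Step 5: 19.0 × 1.173⁵ = 42.193pt
Difference: 42.193 − 30.665 = 11.528pt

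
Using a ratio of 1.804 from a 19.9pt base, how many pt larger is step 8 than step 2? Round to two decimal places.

Step 2: 19.9 × 1.804² = 64.7629pt
Step 8: 19.9 × 1.804⁸ = 2232.2629pt
Difference: 2232.2629 − 64.7629 = 2167.5000pt

2167.50pt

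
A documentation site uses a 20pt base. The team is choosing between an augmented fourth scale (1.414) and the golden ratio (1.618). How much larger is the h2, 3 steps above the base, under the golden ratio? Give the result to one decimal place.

28.2pt

Augmented fourth: 20.0 × 1.414³ = 56.543pt
Golden ratio: 20.0 × 1.618³ = 84.716pt
Difference: 84.716 − 56.543 = 28.173pt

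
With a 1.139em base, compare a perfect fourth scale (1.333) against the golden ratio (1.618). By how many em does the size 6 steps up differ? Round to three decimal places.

Perfect fourth: 1.139 × 1.333⁶ = 6.39006em
Golden ratio: 1.139 × 1.618⁶ = 20.43595em
Difference: 20.43595 − 6.39006 = 14.04589em

14.046em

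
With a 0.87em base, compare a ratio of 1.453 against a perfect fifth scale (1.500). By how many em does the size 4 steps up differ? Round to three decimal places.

0.527em

At 1.453: 0.87 × 1.453⁴ = 3.87777em
Perfect fifth: 0.87 × 1.500⁴ = 4.40437em
Difference: 4.40437 − 3.87777 = 0.52660em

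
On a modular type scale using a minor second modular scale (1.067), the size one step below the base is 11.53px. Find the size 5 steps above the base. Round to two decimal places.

17.01px

The gap is 5 − (-1) = 6 steps, so the factor is 1.067^6.
11.53 × 1.067⁶ = 11.53 × 1.47566 ≈ 17.014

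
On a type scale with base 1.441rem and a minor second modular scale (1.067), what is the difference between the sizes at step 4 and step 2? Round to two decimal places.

Step 2: 1.441 × 1.067² = 1.6406rem
Step 4: 1.441 × 1.067⁴ = 1.8678rem
Difference: 1.8678 − 1.6406 = 0.2272rem

0.23rem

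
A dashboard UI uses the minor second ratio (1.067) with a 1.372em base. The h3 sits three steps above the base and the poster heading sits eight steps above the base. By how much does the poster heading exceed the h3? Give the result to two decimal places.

Step 3: 1.372 × 1.067³ = 1.6667em
Step 8: 1.372 × 1.067⁸ = 2.3050em
Difference: 2.3050 − 1.6667 = 0.6383em

0.64em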